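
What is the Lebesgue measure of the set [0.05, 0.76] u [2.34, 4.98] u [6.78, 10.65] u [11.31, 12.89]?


For pairwise disjoint intervals, m(union) = sum of lengths.
= (0.76 - 0.05) + (4.98 - 2.34) + (10.65 - 6.78) + (12.89 - 11.31)
= 0.71 + 2.64 + 3.87 + 1.58
= 8.8


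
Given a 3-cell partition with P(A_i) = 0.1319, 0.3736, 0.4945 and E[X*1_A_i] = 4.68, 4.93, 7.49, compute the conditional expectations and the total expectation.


For each cell A_i: E[X|A_i] = E[X*1_A_i] / P(A_i)
Step 1: E[X|A_1] = 4.68 / 0.1319 = 35.481425
Step 2: E[X|A_2] = 4.93 / 0.3736 = 13.195931
Step 3: E[X|A_3] = 7.49 / 0.4945 = 15.146613
Verification: E[X] = sum E[X*1_A_i] = 4.68 + 4.93 + 7.49 = 17.1


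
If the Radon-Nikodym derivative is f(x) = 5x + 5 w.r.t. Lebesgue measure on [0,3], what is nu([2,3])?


nu(A) = integral_A (dnu/dmu) dmu = integral_2^3 (5x + 5) dx
Step 1: Antiderivative F(x) = (5/2)x^2 + 5x
Step 2: F(3) = (5/2)*3^2 + 5*3 = 22.5 + 15 = 37.5
Step 3: F(2) = (5/2)*2^2 + 5*2 = 10 + 10 = 20
Step 4: nu([2,3]) = F(3) - F(2) = 37.5 - 20 = 17.5


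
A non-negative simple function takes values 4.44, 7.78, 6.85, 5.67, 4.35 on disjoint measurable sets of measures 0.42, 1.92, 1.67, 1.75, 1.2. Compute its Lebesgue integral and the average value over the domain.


Step 1: Integral = sum(value_i * measure_i)
= 4.44*0.42 + 7.78*1.92 + 6.85*1.67 + 5.67*1.75 + 4.35*1.2
= 1.8648 + 14.9376 + 11.4395 + 9.9225 + 5.22
= 43.3844
Step 2: Total measure of domain = 0.42 + 1.92 + 1.67 + 1.75 + 1.2 = 6.96
Step 3: Average value = 43.3844 / 6.96 = 6.233391


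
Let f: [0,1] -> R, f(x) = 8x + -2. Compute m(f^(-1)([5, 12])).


f^(-1)([5, 12]) = {x : 5 <= 8x + -2 <= 12}
Solving: (5 - -2)/8 <= x <= (12 - -2)/8
= [0.875, 1.75]
Intersecting with [0,1]: [0.875, 1]
Measure = 1 - 0.875 = 0.125


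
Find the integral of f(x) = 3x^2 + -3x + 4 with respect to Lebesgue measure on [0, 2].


The Lebesgue integral of a Riemann-integrable function agrees with the Riemann integral.
Antiderivative F(x) = (3/3)x^3 + (-3/2)x^2 + 4x
F(2) = (3/3)*2^3 + (-3/2)*2^2 + 4*2
     = (3/3)*8 + (-3/2)*4 + 4*2
     = 8 + -6 + 8
     = 10
F(0) = 0.0
Integral = F(2) - F(0) = 10 - 0.0 = 10


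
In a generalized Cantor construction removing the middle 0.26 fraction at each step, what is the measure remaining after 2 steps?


Step 1: At each step, fraction remaining = 1 - 0.26 = 0.74
Step 2: After 2 steps, measure = (0.74)^2
Step 3: Computing the power step by step:
  After step 1: 0.74
  After step 2: 0.5476
Result = 0.5476


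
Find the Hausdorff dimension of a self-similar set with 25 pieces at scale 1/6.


For a self-similar set with N copies scaled by 1/r:
dim_H = log(N)/log(r) = log(25)/log(6)
= 3.218876/1.791759
= 1.796489


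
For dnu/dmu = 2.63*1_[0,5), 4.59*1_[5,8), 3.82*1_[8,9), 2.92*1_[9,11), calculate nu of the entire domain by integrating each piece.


Integrate each piece of the Radon-Nikodym derivative:
Step 1: integral_0^5 2.63 dx = 2.63*(5-0) = 2.63*5 = 13.15
Step 2: integral_5^8 4.59 dx = 4.59*(8-5) = 4.59*3 = 13.77
Step 3: integral_8^9 3.82 dx = 3.82*(9-8) = 3.82*1 = 3.82
Step 4: integral_9^11 2.92 dx = 2.92*(11-9) = 2.92*2 = 5.84
Total: 13.15 + 13.77 + 3.82 + 5.84 = 36.58


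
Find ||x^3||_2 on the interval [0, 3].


Step 1: ||f||_2 = (integral_0^3 |x^3|^2 dx)^(1/2)
     = (integral_0^3 x^6 dx)^(1/2)
Step 2: integral_0^3 x^6 dx = [x^7/(7)] from 0 to 3 = 3^7/7
     = 2187/7 = 312.428571
Step 3: ||f||_2 = (312.428571)^(1/2) = 17.675649


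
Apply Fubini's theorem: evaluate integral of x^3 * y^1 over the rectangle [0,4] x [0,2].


By Fubini's theorem, the double integral factors as a product of single integrals:
Step 1: integral_0^4 x^3 dx = [x^4/4] from 0 to 4
     = 4^4/4 = 64
Step 2: integral_0^2 y^1 dy = [y^2/2] from 0 to 2
     = 2^2/2 = 2
Step 3: Double integral = 64 * 2 = 128


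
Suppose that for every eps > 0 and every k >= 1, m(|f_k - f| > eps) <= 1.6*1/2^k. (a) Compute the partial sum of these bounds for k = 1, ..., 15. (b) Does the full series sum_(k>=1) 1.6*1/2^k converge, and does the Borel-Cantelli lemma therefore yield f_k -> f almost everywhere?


Step 1: List the terms 1.6*1/2^k for k = 1 to 15:
  k=1: 0.8
  k=2: 0.4
  k=3: 0.2
  k=4: 0.1
  k=5: 0.05
  k=6: 0.025
  k=7: 0.0125
  k=8: 0.00625
  k=9: 0.003125
  k=10: 0.001563
  k=11: 7.812500e-04
  k=12: 3.906250e-04
  k=13: 1.953125e-04
  k=14: 9.765625e-05
  k=15: 4.882813e-05
Step 2: Partial sum = 0.8 + 0.4 + 0.2 + 0.1 + 0.05 + 0.025 + 0.0125 + 0.00625 + 0.003125 + 0.001563 + 7.812500e-04 + 3.906250e-04 + 1.953125e-04 + 9.765625e-05 + 4.882813e-05
     = 1.599951
Step 3: The full series sum_(k>=1) 1.6*1/2^k converges (geometric series with ratio 1/2 < 1; a constant multiple of a convergent series converges).
Step 4: Fix eps > 0. Since sum_k m(|f_k - f| > eps) < infinity, the Borel-Cantelli lemma gives
        m(limsup_k {|f_k - f| > eps}) = 0, i.e. for a.e. x, |f_k(x) - f(x)| <= eps for all large k.
        Applying this with eps = 1/j for j = 1, 2, ... and intersecting the countably many full-measure sets,
        for a.e. x we get limsup_k |f_k(x) - f(x)| <= 1/j for every j, hence f_k -> f almost everywhere.
Conclusion: series converges; Borel-Cantelli yields f_k -> f a.e.


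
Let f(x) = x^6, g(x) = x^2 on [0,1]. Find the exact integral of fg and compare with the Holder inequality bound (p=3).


Step 1: Exact integral of f*g = integral(x^8, 0, 1) = 1/9
     = 0.111111
Step 2: Holder bound with p=3, q=1.5:
  ||f||_p = (integral x^18 dx)^(1/3) = (1/19)^(1/3) = 0.374756
  ||g||_q = (integral x^3 dx)^(1/1.5) = (1/4)^(1/1.5) = 0.39685
Step 3: Holder bound = ||f||_p * ||g||_q = 0.374756 * 0.39685 = 0.148722
Verification: 0.111111 <= 0.148722 (Holder holds)


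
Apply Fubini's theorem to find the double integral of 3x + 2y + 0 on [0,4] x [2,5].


By Fubini, integrate in x first, then y.
Step 1: Fix y, integrate over x in [0,4]:
  integral(3x + 2y + 0, x=0..4)
  = 3*(4^2 - 0^2)/2 + (2y + 0)*(4 - 0)
  = 24 + (2y + 0)*4
  = 24 + 8y + 0
  = 24 + 8y
Step 2: Integrate over y in [2,5]:
  integral(24 + 8y, y=2..5)
  = 24*3 + 8*(5^2 - 2^2)/2
  = 72 + 84
  = 156


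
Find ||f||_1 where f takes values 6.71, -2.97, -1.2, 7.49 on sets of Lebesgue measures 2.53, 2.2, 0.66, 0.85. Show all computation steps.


Step 1: Compute |f_i|^1 for each value:
  |6.71|^1 = 6.71
  |-2.97|^1 = 2.97
  |-1.2|^1 = 1.2
  |7.49|^1 = 7.49
Step 2: Multiply by measures and sum:
  6.71 * 2.53 = 16.9763
  2.97 * 2.2 = 6.534
  1.2 * 0.66 = 0.792
  7.49 * 0.85 = 6.3665
Sum = 16.9763 + 6.534 + 0.792 + 6.3665 = 30.6688
Step 3: Take the p-th root:
||f||_1 = (30.6688)^(1/1) = 30.6688


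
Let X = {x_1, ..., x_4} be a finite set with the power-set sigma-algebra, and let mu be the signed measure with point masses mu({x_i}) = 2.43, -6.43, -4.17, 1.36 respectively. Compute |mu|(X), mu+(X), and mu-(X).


Step 1: Every measurable set is a union of atoms (the cells / points), so a Hahn decomposition is
  obtained by grouping atoms by sign: P = union of atoms with mu > 0, N = union of the remaining atoms.
  Atoms in P (indices): 1, 4;  atoms in N (indices): 2, 3
  Positive values: 2.43, 1.36
  Negative values: -6.43, -4.17
Step 2: mu+(X) = mu(P) = sum of positive atom values = 3.79
Step 3: mu-(X) = -mu(N) = sum of |negative atom values| = 10.6
Step 4: |mu|(X) = mu+(X) + mu-(X) = 3.79 + 10.6 = 14.39


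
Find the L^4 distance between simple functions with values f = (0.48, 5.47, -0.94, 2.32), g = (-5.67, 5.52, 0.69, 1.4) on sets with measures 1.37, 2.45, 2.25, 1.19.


Step 1: Compute differences f_i - g_i:
  0.48 - -5.67 = 6.15
  5.47 - 5.52 = -0.05
  -0.94 - 0.69 = -1.63
  2.32 - 1.4 = 0.92
Step 2: Compute |diff|^4 * measure for each set:
  |6.15|^4 * 1.37 = 1430.541506 * 1.37 = 1959.841864
  |-0.05|^4 * 2.45 = 6.250000e-06 * 2.45 = 1.531250e-05
  |-1.63|^4 * 2.25 = 7.059118 * 2.25 = 15.883015
  |0.92|^4 * 1.19 = 0.716393 * 1.19 = 0.852508
Step 3: Sum = 1976.577401
Step 4: ||f-g||_4 = (1976.577401)^(1/4) = 6.667737


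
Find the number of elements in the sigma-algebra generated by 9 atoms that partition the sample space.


Each element of the sigma-algebra is a union of some subset of the 9 atoms.
The number of such subsets is 2^9 = 512.


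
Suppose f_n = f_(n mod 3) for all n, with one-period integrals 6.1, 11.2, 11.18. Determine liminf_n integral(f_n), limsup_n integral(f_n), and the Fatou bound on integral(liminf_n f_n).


The sequence (integral(f_n)) is periodic with period 3, repeating the values 6.1, 11.2, 11.18 indefinitely.
Step 1: For a periodic sequence, every tail (a_m, a_(m+1), ...) contains all 3 period values infinitely often.
Step 2: Hence inf of every tail = min of the period values = min(6.1, 11.2, 11.18) = 6.1.
        liminf_n integral(f_n) = sup over m of (inf of tail from m) = 6.1.
Step 3: Similarly sup of every tail = max of the period values = 11.2.
        limsup_n integral(f_n) = 11.2.
Step 4: Fatou's lemma: integral(liminf_n f_n) <= liminf_n integral(f_n) = 6.1.
        So the integral of the pointwise liminf is at most 6.1.


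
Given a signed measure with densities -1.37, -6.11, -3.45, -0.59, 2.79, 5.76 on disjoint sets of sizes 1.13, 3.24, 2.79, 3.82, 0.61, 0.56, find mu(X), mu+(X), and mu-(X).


Step 1: Compute signed measure on each set:
  Set 1: -1.37 * 1.13 = -1.5481
  Set 2: -6.11 * 3.24 = -19.7964
  Set 3: -3.45 * 2.79 = -9.6255
  Set 4: -0.59 * 3.82 = -2.2538
  Set 5: 2.79 * 0.61 = 1.7019
  Set 6: 5.76 * 0.56 = 3.2256
Step 2: Total signed measure = (-1.5481) + (-19.7964) + (-9.6255) + (-2.2538) + (1.7019) + (3.2256)
     = -28.2963
Step 3: Positive part mu+(X) = sum of positive contributions = 4.9275
Step 4: Negative part mu-(X) = |sum of negative contributions| = 33.2238


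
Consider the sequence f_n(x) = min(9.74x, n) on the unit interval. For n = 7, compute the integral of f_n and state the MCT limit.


f(x) = 9.74x on [0,1]; f_n(x) = min(9.74x, n). At n = 7:
Step 1: f(x) reaches 7 at x = 7/9.74 = 0.718686
Step 2: integral(f_7) = integral(9.74x, 0, 0.718686) + integral(7, 0.718686, 1)
       = 9.74*0.718686^2/2 + 7*(1 - 0.718686)
       = 2.5154 + 1.969199
       = 4.4846
Step 3: As n -> infinity, f_n increases to f, so by MCT integral(f_n) -> integral(f) = 9.74/2 = 4.87.
Convergence: integral(f_7) = 4.4846 -> 4.87 as n -> infinity


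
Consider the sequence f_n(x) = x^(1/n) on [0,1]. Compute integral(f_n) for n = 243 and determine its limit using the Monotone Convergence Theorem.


At n = 243: f_243(x) = x^(1/243).
Step 1: integral(x^(1/243), 0, 1) = [x^(1/243+1) / (1/243+1)] from 0 to 1
     = 1 / (1/243 + 1) = 1 / ((243+1)/243) = 243/(243+1)
     = 243/244 = 0.995902
Step 2: As n -> infinity, f_n(x) = x^(1/n) -> 1 for x in (0,1], and f_n is increasing in n.
By MCT, lim_n integral(f_n) = integral(lim_n f_n) = integral(1, 0, 1) = 1.
Step 3: Verify convergence: 243/244 = 0.995902 -> 1


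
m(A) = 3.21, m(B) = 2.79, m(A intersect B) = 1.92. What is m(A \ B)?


m(A \ B) = m(A) - m(A n B)
= 3.21 - 1.92
= 1.29


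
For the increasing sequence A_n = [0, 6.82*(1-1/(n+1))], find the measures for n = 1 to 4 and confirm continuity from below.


By continuity of measure from below: if A_n increases to A, then m(A_n) -> m(A).
Here A = [0, 6.82], so m(A) = 6.82
Step 1: a_1 = 6.82*(1 - 1/2) = 3.41, m(A_1) = 3.41
Step 2: a_2 = 6.82*(1 - 1/3) = 4.5467, m(A_2) = 4.5467
Step 3: a_3 = 6.82*(1 - 1/4) = 5.115, m(A_3) = 5.115
Step 4: a_4 = 6.82*(1 - 1/5) = 5.456, m(A_4) = 5.456
Limit: m(A_n) -> m([0,6.82]) = 6.82


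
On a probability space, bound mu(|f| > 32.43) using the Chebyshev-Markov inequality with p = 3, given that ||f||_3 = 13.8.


Chebyshev/Markov inequality: mu(|f| > eps) <= (||f||_p / eps)^p
Step 1: ||f||_3 / eps = 13.8 / 32.43 = 0.425532
Step 2: Raise to power p = 3:
  (0.425532)^3 = 0.077054
Step 3: Therefore mu(|f| > 32.43) <= 0.077054


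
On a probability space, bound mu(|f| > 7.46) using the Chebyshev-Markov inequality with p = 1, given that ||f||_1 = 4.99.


Chebyshev/Markov inequality: mu(|f| > eps) <= (||f||_p / eps)^p
Step 1: ||f||_1 / eps = 4.99 / 7.46 = 0.668901
Step 2: Raise to power p = 1:
  (0.668901)^1 = 0.668901
Step 3: Therefore mu(|f| > 7.46) <= 0.668901


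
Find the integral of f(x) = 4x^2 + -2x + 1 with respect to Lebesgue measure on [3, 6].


The Lebesgue integral of a Riemann-integrable function agrees with the Riemann integral.
Antiderivative F(x) = (4/3)x^3 + (-2/2)x^2 + 1x
F(6) = (4/3)*6^3 + (-2/2)*6^2 + 1*6
     = (4/3)*216 + (-2/2)*36 + 1*6
     = 288 + -36 + 6
     = 258
F(3) = 30
Integral = F(6) - F(3) = 258 - 30 = 228


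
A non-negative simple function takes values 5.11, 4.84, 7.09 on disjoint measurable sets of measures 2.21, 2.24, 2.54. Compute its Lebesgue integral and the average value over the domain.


Step 1: Integral = sum(value_i * measure_i)
= 5.11*2.21 + 4.84*2.24 + 7.09*2.54
= 11.2931 + 10.8416 + 18.0086
= 40.1433
Step 2: Total measure of domain = 2.21 + 2.24 + 2.54 = 6.99
Step 3: Average value = 40.1433 / 6.99 = 5.742961


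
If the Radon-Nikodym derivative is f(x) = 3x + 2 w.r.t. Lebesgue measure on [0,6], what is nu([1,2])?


nu(A) = integral_A (dnu/dmu) dmu = integral_1^2 (3x + 2) dx
Step 1: Antiderivative F(x) = (3/2)x^2 + 2x
Step 2: F(2) = (3/2)*2^2 + 2*2 = 6 + 4 = 10
Step 3: F(1) = (3/2)*1^2 + 2*1 = 1.5 + 2 = 3.5
Step 4: nu([1,2]) = F(2) - F(1) = 10 - 3.5 = 6.5


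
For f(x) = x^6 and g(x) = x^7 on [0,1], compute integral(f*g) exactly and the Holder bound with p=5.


Step 1: Exact integral of f*g = integral(x^13, 0, 1) = 1/14
     = 0.071429
Step 2: Holder bound with p=5, q=1.25:
  ||f||_p = (integral x^30 dx)^(1/5) = (1/31)^(1/5) = 0.503185
  ||g||_q = (integral x^8.75 dx)^(1/1.25) = (1/9.75)^(1/1.25) = 0.161732
Step 3: Holder bound = ||f||_p * ||g||_q = 0.503185 * 0.161732 = 0.081381
Verification: 0.071429 <= 0.081381 (Holder holds)


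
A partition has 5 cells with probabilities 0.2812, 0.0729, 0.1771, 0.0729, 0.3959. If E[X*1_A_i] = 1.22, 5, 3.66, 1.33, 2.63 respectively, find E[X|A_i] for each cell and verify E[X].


For each cell A_i: E[X|A_i] = E[X*1_A_i] / P(A_i)
Step 1: E[X|A_1] = 1.22 / 0.2812 = 4.338549
Step 2: E[X|A_2] = 5 / 0.0729 = 68.587106
Step 3: E[X|A_3] = 3.66 / 0.1771 = 20.66629
Step 4: E[X|A_4] = 1.33 / 0.0729 = 18.24417
Step 5: E[X|A_5] = 2.63 / 0.3959 = 6.643092
Verification: E[X] = sum E[X*1_A_i] = 1.22 + 5 + 3.66 + 1.33 + 2.63 = 13.84


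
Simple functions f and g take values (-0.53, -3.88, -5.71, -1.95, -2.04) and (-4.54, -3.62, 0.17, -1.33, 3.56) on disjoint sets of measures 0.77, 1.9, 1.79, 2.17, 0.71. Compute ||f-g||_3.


Step 1: Compute differences f_i - g_i:
  -0.53 - -4.54 = 4.01
  -3.88 - -3.62 = -0.26
  -5.71 - 0.17 = -5.88
  -1.95 - -1.33 = -0.62
  -2.04 - 3.56 = -5.6
Step 2: Compute |diff|^3 * measure for each set:
  |4.01|^3 * 0.77 = 64.481201 * 0.77 = 49.650525
  |-0.26|^3 * 1.9 = 0.017576 * 1.9 = 0.033394
  |-5.88|^3 * 1.79 = 203.297472 * 1.79 = 363.902475
  |-0.62|^3 * 2.17 = 0.238328 * 2.17 = 0.517172
  |-5.6|^3 * 0.71 = 175.616 * 0.71 = 124.68736
Step 3: Sum = 538.790926
Step 4: ||f-g||_3 = (538.790926)^(1/3) = 8.137171


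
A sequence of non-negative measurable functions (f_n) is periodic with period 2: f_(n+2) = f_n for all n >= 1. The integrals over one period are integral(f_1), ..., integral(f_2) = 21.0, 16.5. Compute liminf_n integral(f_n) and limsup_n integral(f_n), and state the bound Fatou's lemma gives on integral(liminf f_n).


The sequence (integral(f_n)) is periodic with period 2, repeating the values 21.0, 16.5 indefinitely.
Step 1: For a periodic sequence, every tail (a_m, a_(m+1), ...) contains all 2 period values infinitely often.
Step 2: Hence inf of every tail = min of the period values = min(21.0, 16.5) = 16.5.
        liminf_n integral(f_n) = sup over m of (inf of tail from m) = 16.5.
Step 3: Similarly sup of every tail = max of the period values = 21.
        limsup_n integral(f_n) = 21.
Step 4: Fatou's lemma: integral(liminf_n f_n) <= liminf_n integral(f_n) = 16.5.
        So the integral of the pointwise liminf is at most 16.5.


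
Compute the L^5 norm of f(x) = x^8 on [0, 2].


Step 1: ||f||_5 = (integral_0^2 |x^8|^5 dx)^(1/5)
     = (integral_0^2 x^40 dx)^(1/5)
Step 2: integral_0^2 x^40 dx = [x^41/(41)] from 0 to 2 = 2^41/41
     = 2199023255552/41 = 5.363471e+10
Step 3: ||f||_5 = (5.363471e+10)^(1/5) = 139.923027


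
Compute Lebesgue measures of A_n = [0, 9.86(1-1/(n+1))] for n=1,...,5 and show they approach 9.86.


By continuity of measure from below: if A_n increases to A, then m(A_n) -> m(A).
Here A = [0, 9.86], so m(A) = 9.86
Step 1: a_1 = 9.86*(1 - 1/2) = 4.93, m(A_1) = 4.93
Step 2: a_2 = 9.86*(1 - 1/3) = 6.5733, m(A_2) = 6.5733
Step 3: a_3 = 9.86*(1 - 1/4) = 7.395, m(A_3) = 7.395
Step 4: a_4 = 9.86*(1 - 1/5) = 7.888, m(A_4) = 7.888
Step 5: a_5 = 9.86*(1 - 1/6) = 8.2167, m(A_5) = 8.2167
Limit: m(A_n) -> m([0,9.86]) = 9.86


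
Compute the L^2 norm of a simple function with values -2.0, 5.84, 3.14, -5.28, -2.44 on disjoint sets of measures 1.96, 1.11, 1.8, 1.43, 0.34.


Step 1: Compute |f_i|^2 for each value:
  |-2.0|^2 = 4
  |5.84|^2 = 34.1056
  |3.14|^2 = 9.8596
  |-5.28|^2 = 27.8784
  |-2.44|^2 = 5.9536
Step 2: Multiply by measures and sum:
  4 * 1.96 = 7.84
  34.1056 * 1.11 = 37.857216
  9.8596 * 1.8 = 17.74728
  27.8784 * 1.43 = 39.866112
  5.9536 * 0.34 = 2.024224
Sum = 7.84 + 37.857216 + 17.74728 + 39.866112 + 2.024224 = 105.334832
Step 3: Take the p-th root:
||f||_2 = (105.334832)^(1/2) = 10.263276


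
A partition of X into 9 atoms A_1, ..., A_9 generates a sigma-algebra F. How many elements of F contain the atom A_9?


Each element of F is a union of some subset S of the 9 atoms.
The element contains A_9 iff A_9 is in S.
So we count subsets S of {A_1,...,A_9} with A_9 in S: choose freely among the other 8 atoms.
Count = 2^(9-1) = 2^8 = 256.


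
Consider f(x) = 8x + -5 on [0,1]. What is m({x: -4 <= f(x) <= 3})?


f^(-1)([-4, 3]) = {x : -4 <= 8x + -5 <= 3}
Solving: (-4 - -5)/8 <= x <= (3 - -5)/8
= [0.125, 1]
Intersecting with [0,1]: [0.125, 1]
Measure = 1 - 0.125 = 0.875


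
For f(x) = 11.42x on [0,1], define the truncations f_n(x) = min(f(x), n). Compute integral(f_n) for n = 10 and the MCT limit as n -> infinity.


f(x) = 11.42x on [0,1]; f_n(x) = min(11.42x, n). At n = 10:
Step 1: f(x) reaches 10 at x = 10/11.42 = 0.875657
Step 2: integral(f_10) = integral(11.42x, 0, 0.875657) + integral(10, 0.875657, 1)
       = 11.42*0.875657^2/2 + 10*(1 - 0.875657)
       = 4.378284 + 1.243433
       = 5.621716
Step 3: As n -> infinity, f_n increases to f, so by MCT integral(f_n) -> integral(f) = 11.42/2 = 5.71.
Convergence: integral(f_10) = 5.621716 -> 5.71 as n -> infinity


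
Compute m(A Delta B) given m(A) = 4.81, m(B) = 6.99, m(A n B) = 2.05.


m(A Delta B) = m(A) + m(B) - 2*m(A n B)
= 4.81 + 6.99 - 2*2.05
= 4.81 + 6.99 - 4.1
= 7.7


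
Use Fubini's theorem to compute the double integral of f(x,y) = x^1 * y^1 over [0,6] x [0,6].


By Fubini's theorem, the double integral factors as a product of single integrals:
Step 1: integral_0^6 x^1 dx = [x^2/2] from 0 to 6
     = 6^2/2 = 18
Step 2: integral_0^6 y^1 dy = [y^2/2] from 0 to 6
     = 6^2/2 = 18
Step 3: Double integral = 18 * 18 = 324


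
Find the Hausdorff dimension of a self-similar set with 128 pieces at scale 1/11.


For a self-similar set with N copies scaled by 1/r:
dim_H = log(N)/log(r) = log(128)/log(11)
= 4.85203/2.397895
= 2.023454


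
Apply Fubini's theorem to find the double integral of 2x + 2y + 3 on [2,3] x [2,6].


By Fubini, integrate in x first, then y.
Step 1: Fix y, integrate over x in [2,3]:
  integral(2x + 2y + 3, x=2..3)
  = 2*(3^2 - 2^2)/2 + (2y + 3)*(3 - 2)
  = 5 + (2y + 3)*1
  = 5 + 2y + 3
  = 8 + 2y
Step 2: Integrate over y in [2,6]:
  integral(8 + 2y, y=2..6)
  = 8*4 + 2*(6^2 - 2^2)/2
  = 32 + 32
  = 64


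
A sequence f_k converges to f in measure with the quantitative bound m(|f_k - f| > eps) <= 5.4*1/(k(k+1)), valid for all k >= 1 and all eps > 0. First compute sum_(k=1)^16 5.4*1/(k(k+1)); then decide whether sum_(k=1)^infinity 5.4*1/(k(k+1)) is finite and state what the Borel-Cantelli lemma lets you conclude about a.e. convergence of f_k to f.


Step 1: List the terms 5.4*1/(k(k+1)) for k = 1 to 16:
  k=1: 2.7
  k=2: 0.9
  k=3: 0.45
  k=4: 0.27
  k=5: 0.18
  k=6: 0.128571
  k=7: 0.096429
  k=8: 0.075
  k=9: 0.06
  k=10: 0.049091
  k=11: 0.040909
  k=12: 0.034615
  k=13: 0.02967
  k=14: 0.025714
  k=15: 0.0225
  k=16: 0.019853
Step 2: Partial sum = 2.7 + 0.9 + 0.45 + 0.27 + 0.18 + 0.128571 + 0.096429 + 0.075 + 0.06 + 0.049091 + 0.040909 + 0.034615 + 0.02967 + 0.025714 + 0.0225 + 0.019853
     = 5.082353
Step 3: The full series sum_(k>=1) 5.4*1/(k(k+1)) converges (telescoping series sum 1/(k(k+1)) = 1; a constant multiple of a convergent series converges).
Step 4: Fix eps > 0. Since sum_k m(|f_k - f| > eps) < infinity, the Borel-Cantelli lemma gives
        m(limsup_k {|f_k - f| > eps}) = 0, i.e. for a.e. x, |f_k(x) - f(x)| <= eps for all large k.
        Applying this with eps = 1/j for j = 1, 2, ... and intersecting the countably many full-measure sets,
        for a.e. x we get limsup_k |f_k(x) - f(x)| <= 1/j for every j, hence f_k -> f almost everywhere.
Conclusion: series converges; Borel-Cantelli yields f_k -> f a.e.


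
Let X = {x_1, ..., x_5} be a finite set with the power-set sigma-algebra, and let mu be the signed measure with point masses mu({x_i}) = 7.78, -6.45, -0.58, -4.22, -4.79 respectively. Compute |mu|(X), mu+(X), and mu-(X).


Step 1: Every measurable set is a union of atoms (the cells / points), so a Hahn decomposition is
  obtained by grouping atoms by sign: P = union of atoms with mu > 0, N = union of the remaining atoms.
  Atoms in P (indices): 1;  atoms in N (indices): 2, 3, 4, 5
  Positive values: 7.78
  Negative values: -6.45, -0.58, -4.22, -4.79
Step 2: mu+(X) = mu(P) = sum of positive atom values = 7.78
Step 3: mu-(X) = -mu(N) = sum of |negative atom values| = 16.04
Step 4: |mu|(X) = mu+(X) + mu-(X) = 7.78 + 16.04 = 23.82


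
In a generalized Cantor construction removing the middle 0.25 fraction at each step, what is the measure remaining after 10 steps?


Step 1: At each step, fraction remaining = 1 - 0.25 = 0.75
Step 2: After 10 steps, measure = (0.75)^10
Result = 0.056314


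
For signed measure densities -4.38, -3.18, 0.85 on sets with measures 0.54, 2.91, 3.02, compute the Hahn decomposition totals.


Step 1: Compute signed measure on each set:
  Set 1: -4.38 * 0.54 = -2.3652
  Set 2: -3.18 * 2.91 = -9.2538
  Set 3: 0.85 * 3.02 = 2.567
Step 2: Total signed measure = (-2.3652) + (-9.2538) + (2.567)
     = -9.052
Step 3: Positive part mu+(X) = sum of positive contributions = 2.567
Step 4: Negative part mu-(X) = |sum of negative contributions| = 11.619


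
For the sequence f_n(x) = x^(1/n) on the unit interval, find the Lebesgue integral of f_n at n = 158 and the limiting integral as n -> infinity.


At n = 158: f_158(x) = x^(1/158).
Step 1: integral(x^(1/158), 0, 1) = [x^(1/158+1) / (1/158+1)] from 0 to 1
     = 1 / (1/158 + 1) = 1 / ((158+1)/158) = 158/(158+1)
     = 158/159 = 0.993711
Step 2: As n -> infinity, f_n(x) = x^(1/n) -> 1 for x in (0,1], and f_n is increasing in n.
By MCT, lim_n integral(f_n) = integral(lim_n f_n) = integral(1, 0, 1) = 1.
Step 3: Verify convergence: 158/159 = 0.993711 -> 1


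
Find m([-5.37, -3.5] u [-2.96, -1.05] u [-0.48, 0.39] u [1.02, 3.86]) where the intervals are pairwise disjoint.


For pairwise disjoint intervals, m(union) = sum of lengths.
= (-3.5 - -5.37) + (-1.05 - -2.96) + (0.39 - -0.48) + (3.86 - 1.02)
= 1.87 + 1.91 + 0.87 + 2.84
= 7.49


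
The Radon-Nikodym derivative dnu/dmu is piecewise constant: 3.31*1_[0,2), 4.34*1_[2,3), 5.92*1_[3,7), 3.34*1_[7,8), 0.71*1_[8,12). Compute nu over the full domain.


Integrate each piece of the Radon-Nikodym derivative:
Step 1: integral_0^2 3.31 dx = 3.31*(2-0) = 3.31*2 = 6.62
Step 2: integral_2^3 4.34 dx = 4.34*(3-2) = 4.34*1 = 4.34
Step 3: integral_3^7 5.92 dx = 5.92*(7-3) = 5.92*4 = 23.68
Step 4: integral_7^8 3.34 dx = 3.34*(8-7) = 3.34*1 = 3.34
Step 5: integral_8^12 0.71 dx = 0.71*(12-8) = 0.71*4 = 2.84
Total: 6.62 + 4.34 + 23.68 + 3.34 + 2.84 = 40.82


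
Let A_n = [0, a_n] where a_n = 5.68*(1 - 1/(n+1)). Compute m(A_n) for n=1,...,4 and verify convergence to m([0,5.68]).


By continuity of measure from below: if A_n increases to A, then m(A_n) -> m(A).
Here A = [0, 5.68], so m(A) = 5.68
Step 1: a_1 = 5.68*(1 - 1/2) = 2.84, m(A_1) = 2.84
Step 2: a_2 = 5.68*(1 - 1/3) = 3.7867, m(A_2) = 3.7867
Step 3: a_3 = 5.68*(1 - 1/4) = 4.26, m(A_3) = 4.26
Step 4: a_4 = 5.68*(1 - 1/5) = 4.544, m(A_4) = 4.544
Limit: m(A_n) -> m([0,5.68]) = 5.68


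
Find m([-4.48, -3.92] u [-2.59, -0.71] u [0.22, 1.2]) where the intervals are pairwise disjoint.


For pairwise disjoint intervals, m(union) = sum of lengths.
= (-3.92 - -4.48) + (-0.71 - -2.59) + (1.2 - 0.22)
= 0.56 + 1.88 + 0.98
= 3.42


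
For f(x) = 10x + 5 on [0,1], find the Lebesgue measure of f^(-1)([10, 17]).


f^(-1)([10, 17]) = {x : 10 <= 10x + 5 <= 17}
Solving: (10 - 5)/10 <= x <= (17 - 5)/10
= [0.5, 1.2]
Intersecting with [0,1]: [0.5, 1]
Measure = 1 - 0.5 = 0.5


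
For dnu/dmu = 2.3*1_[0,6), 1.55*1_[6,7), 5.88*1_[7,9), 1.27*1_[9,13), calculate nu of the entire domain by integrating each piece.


Integrate each piece of the Radon-Nikodym derivative:
Step 1: integral_0^6 2.3 dx = 2.3*(6-0) = 2.3*6 = 13.8
Step 2: integral_6^7 1.55 dx = 1.55*(7-6) = 1.55*1 = 1.55
Step 3: integral_7^9 5.88 dx = 5.88*(9-7) = 5.88*2 = 11.76
Step 4: integral_9^13 1.27 dx = 1.27*(13-9) = 1.27*4 = 5.08
Total: 13.8 + 1.55 + 11.76 + 5.08 = 32.19


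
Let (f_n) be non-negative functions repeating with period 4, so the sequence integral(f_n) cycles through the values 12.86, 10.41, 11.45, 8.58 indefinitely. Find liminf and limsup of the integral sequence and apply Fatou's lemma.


The sequence (integral(f_n)) is periodic with period 4, repeating the values 12.86, 10.41, 11.45, 8.58 indefinitely.
Step 1: For a periodic sequence, every tail (a_m, a_(m+1), ...) contains all 4 period values infinitely often.
Step 2: Hence inf of every tail = min of the period values = min(12.86, 10.41, 11.45, 8.58) = 8.58.
        liminf_n integral(f_n) = sup over m of (inf of tail from m) = 8.58.
Step 3: Similarly sup of every tail = max of the period values = 12.86.
        limsup_n integral(f_n) = 12.86.
Step 4: Fatou's lemma: integral(liminf_n f_n) <= liminf_n integral(f_n) = 8.58.
        So the integral of the pointwise liminf is at most 8.58.


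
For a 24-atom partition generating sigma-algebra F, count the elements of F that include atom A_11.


Each element of F is a union of some subset S of the 24 atoms.
The element contains A_11 iff A_11 is in S.
So we count subsets S of {A_1,...,A_24} with A_11 in S: choose freely among the other 23 atoms.
Count = 2^(24-1) = 2^23 = 8388608.


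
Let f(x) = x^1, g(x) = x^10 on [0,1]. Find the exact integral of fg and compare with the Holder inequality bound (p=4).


Step 1: Exact integral of f*g = integral(x^11, 0, 1) = 1/12
     = 0.083333
Step 2: Holder bound with p=4, q=1.333333:
  ||f||_p = (integral x^4 dx)^(1/4) = (1/5)^(1/4) = 0.66874
  ||g||_q = (integral x^13.333333 dx)^(1/1.333333) = (1/14.333333)^(1/1.333333) = 0.13575
Step 3: Holder bound = ||f||_p * ||g||_q = 0.66874 * 0.13575 = 0.090781
Verification: 0.083333 <= 0.090781 (Holder holds)


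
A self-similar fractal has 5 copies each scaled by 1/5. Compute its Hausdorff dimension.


For a self-similar set with N copies scaled by 1/r:
dim_H = log(N)/log(r) = log(5)/log(5)
= 1.609438/1.609438
= 1


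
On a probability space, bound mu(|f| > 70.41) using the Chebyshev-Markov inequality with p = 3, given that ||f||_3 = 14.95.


Chebyshev/Markov inequality: mu(|f| > eps) <= (||f||_p / eps)^p
Step 1: ||f||_3 / eps = 14.95 / 70.41 = 0.212328
Step 2: Raise to power p = 3:
  (0.212328)^3 = 0.009572
Step 3: Therefore mu(|f| > 70.41) <= 0.009572


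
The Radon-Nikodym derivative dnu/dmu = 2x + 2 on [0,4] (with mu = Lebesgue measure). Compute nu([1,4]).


nu(A) = integral_A (dnu/dmu) dmu = integral_1^4 (2x + 2) dx
Step 1: Antiderivative F(x) = (2/2)x^2 + 2x
Step 2: F(4) = (2/2)*4^2 + 2*4 = 16 + 8 = 24
Step 3: F(1) = (2/2)*1^2 + 2*1 = 1 + 2 = 3
Step 4: nu([1,4]) = F(4) - F(1) = 24 - 3 = 21


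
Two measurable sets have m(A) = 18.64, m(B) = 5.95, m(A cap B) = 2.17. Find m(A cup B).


By inclusion-exclusion: m(A u B) = m(A) + m(B) - m(A n B)
= 18.64 + 5.95 - 2.17
= 22.42


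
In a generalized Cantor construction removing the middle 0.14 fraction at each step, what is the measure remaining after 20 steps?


Step 1: At each step, fraction remaining = 1 - 0.14 = 0.86
Step 2: After 20 steps, measure = (0.86)^20
Result = 0.048974


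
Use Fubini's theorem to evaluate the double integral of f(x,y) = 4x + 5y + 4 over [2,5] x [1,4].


By Fubini, integrate in x first, then y.
Step 1: Fix y, integrate over x in [2,5]:
  integral(4x + 5y + 4, x=2..5)
  = 4*(5^2 - 2^2)/2 + (5y + 4)*(5 - 2)
  = 42 + (5y + 4)*3
  = 42 + 15y + 12
  = 54 + 15y
Step 2: Integrate over y in [1,4]:
  integral(54 + 15y, y=1..4)
  = 54*3 + 15*(4^2 - 1^2)/2
  = 162 + 112.5
  = 274.5


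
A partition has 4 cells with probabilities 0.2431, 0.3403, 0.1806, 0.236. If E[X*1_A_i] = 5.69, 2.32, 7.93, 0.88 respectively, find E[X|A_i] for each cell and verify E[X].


For each cell A_i: E[X|A_i] = E[X*1_A_i] / P(A_i)
Step 1: E[X|A_1] = 5.69 / 0.2431 = 23.406006
Step 2: E[X|A_2] = 2.32 / 0.3403 = 6.817514
Step 3: E[X|A_3] = 7.93 / 0.1806 = 43.909192
Step 4: E[X|A_4] = 0.88 / 0.236 = 3.728814
Verification: E[X] = sum E[X*1_A_i] = 5.69 + 2.32 + 7.93 + 0.88 = 16.82


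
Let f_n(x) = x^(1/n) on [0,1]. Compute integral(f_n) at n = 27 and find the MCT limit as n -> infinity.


At n = 27: f_27(x) = x^(1/27).
Step 1: integral(x^(1/27), 0, 1) = [x^(1/27+1) / (1/27+1)] from 0 to 1
     = 1 / (1/27 + 1) = 1 / ((27+1)/27) = 27/(27+1)
     = 27/28 = 0.964286
Step 2: As n -> infinity, f_n(x) = x^(1/n) -> 1 for x in (0,1], and f_n is increasing in n.
By MCT, lim_n integral(f_n) = integral(lim_n f_n) = integral(1, 0, 1) = 1.
Step 3: Verify convergence: 27/28 = 0.964286 -> 1


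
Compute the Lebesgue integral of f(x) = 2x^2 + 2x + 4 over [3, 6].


The Lebesgue integral of a Riemann-integrable function agrees with the Riemann integral.
Antiderivative F(x) = (2/3)x^3 + (2/2)x^2 + 4x
F(6) = (2/3)*6^3 + (2/2)*6^2 + 4*6
     = (2/3)*216 + (2/2)*36 + 4*6
     = 144 + 36 + 24
     = 204
F(3) = 39
Integral = F(6) - F(3) = 204 - 39 = 165


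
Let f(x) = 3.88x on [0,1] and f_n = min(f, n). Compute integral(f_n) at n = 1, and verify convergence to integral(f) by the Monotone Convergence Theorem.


f(x) = 3.88x on [0,1]; f_n(x) = min(3.88x, n). At n = 1:
Step 1: f(x) reaches 1 at x = 1/3.88 = 0.257732
Step 2: integral(f_1) = integral(3.88x, 0, 0.257732) + integral(1, 0.257732, 1)
       = 3.88*0.257732^2/2 + 1*(1 - 0.257732)
       = 0.128866 + 0.742268
       = 0.871134
Step 3: As n -> infinity, f_n increases to f, so by MCT integral(f_n) -> integral(f) = 3.88/2 = 1.94.
Convergence: integral(f_1) = 0.871134 -> 1.94 as n -> infinity


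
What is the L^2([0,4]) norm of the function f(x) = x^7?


Step 1: ||f||_2 = (integral_0^4 |x^7|^2 dx)^(1/2)
     = (integral_0^4 x^14 dx)^(1/2)
Step 2: integral_0^4 x^14 dx = [x^15/(15)] from 0 to 4 = 4^15/15
     = 1073741824/15 = 7.158279e+07
Step 3: ||f||_2 = (7.158279e+07)^(1/2) = 8460.661219


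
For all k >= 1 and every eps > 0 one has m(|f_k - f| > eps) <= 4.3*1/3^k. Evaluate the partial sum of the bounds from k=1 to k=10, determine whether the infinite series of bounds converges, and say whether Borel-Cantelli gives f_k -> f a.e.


Step 1: List the terms 4.3*1/3^k for k = 1 to 10:
  k=1: 1.433333
  k=2: 0.477778
  k=3: 0.159259
  k=4: 0.053086
  k=5: 0.017695
  k=6: 0.005898
  k=7: 0.001966
  k=8: 6.553879e-04
  k=9: 2.184626e-04
  k=10: 7.282088e-05
Step 2: Partial sum = 1.433333 + 0.477778 + 0.159259 + 0.053086 + 0.017695 + 0.005898 + 0.001966 + 6.553879e-04 + 2.184626e-04 + 7.282088e-05
     = 2.149964
Step 3: The full series sum_(k>=1) 4.3*1/3^k converges (geometric series with ratio 1/3 < 1; a constant multiple of a convergent series converges).
Step 4: Fix eps > 0. Since sum_k m(|f_k - f| > eps) < infinity, the Borel-Cantelli lemma gives
        m(limsup_k {|f_k - f| > eps}) = 0, i.e. for a.e. x, |f_k(x) - f(x)| <= eps for all large k.
        Applying this with eps = 1/j for j = 1, 2, ... and intersecting the countably many full-measure sets,
        for a.e. x we get limsup_k |f_k(x) - f(x)| <= 1/j for every j, hence f_k -> f almost everywhere.
Conclusion: series converges; Borel-Cantelli yields f_k -> f a.e.


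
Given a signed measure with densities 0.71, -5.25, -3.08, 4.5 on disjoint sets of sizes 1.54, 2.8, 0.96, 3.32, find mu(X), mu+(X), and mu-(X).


Step 1: Compute signed measure on each set:
  Set 1: 0.71 * 1.54 = 1.0934
  Set 2: -5.25 * 2.8 = -14.7
  Set 3: -3.08 * 0.96 = -2.9568
  Set 4: 4.5 * 3.32 = 14.94
Step 2: Total signed measure = (1.0934) + (-14.7) + (-2.9568) + (14.94)
     = -1.6234
Step 3: Positive part mu+(X) = sum of positive contributions = 16.0334
Step 4: Negative part mu-(X) = |sum of negative contributions| = 17.6568


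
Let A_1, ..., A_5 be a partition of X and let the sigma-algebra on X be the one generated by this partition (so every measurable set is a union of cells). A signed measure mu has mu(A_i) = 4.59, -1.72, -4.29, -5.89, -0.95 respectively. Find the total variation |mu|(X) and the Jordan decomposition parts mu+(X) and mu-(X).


Step 1: Every measurable set is a union of atoms (the cells / points), so a Hahn decomposition is
  obtained by grouping atoms by sign: P = union of atoms with mu > 0, N = union of the remaining atoms.
  Atoms in P (indices): 1;  atoms in N (indices): 2, 3, 4, 5
  Positive values: 4.59
  Negative values: -1.72, -4.29, -5.89, -0.95
Step 2: mu+(X) = mu(P) = sum of positive atom values = 4.59
Step 3: mu-(X) = -mu(N) = sum of |negative atom values| = 12.85
Step 4: |mu|(X) = mu+(X) + mu-(X) = 4.59 + 12.85 = 17.44


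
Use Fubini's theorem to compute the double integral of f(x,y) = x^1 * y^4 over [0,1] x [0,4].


By Fubini's theorem, the double integral factors as a product of single integrals:
Step 1: integral_0^1 x^1 dx = [x^2/2] from 0 to 1
     = 1^2/2 = 0.5
Step 2: integral_0^4 y^4 dy = [y^5/5] from 0 to 4
     = 4^5/5 = 204.8
Step 3: Double integral = 0.5 * 204.8 = 102.4


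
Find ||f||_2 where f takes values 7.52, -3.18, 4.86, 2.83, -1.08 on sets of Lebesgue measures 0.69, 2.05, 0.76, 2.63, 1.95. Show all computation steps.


Step 1: Compute |f_i|^2 for each value:
  |7.52|^2 = 56.5504
  |-3.18|^2 = 10.1124
  |4.86|^2 = 23.6196
  |2.83|^2 = 8.0089
  |-1.08|^2 = 1.1664
Step 2: Multiply by measures and sum:
  56.5504 * 0.69 = 39.019776
  10.1124 * 2.05 = 20.73042
  23.6196 * 0.76 = 17.950896
  8.0089 * 2.63 = 21.063407
  1.1664 * 1.95 = 2.27448
Sum = 39.019776 + 20.73042 + 17.950896 + 21.063407 + 2.27448 = 101.038979
Step 3: Take the p-th root:
||f||_2 = (101.038979)^(1/2) = 10.051815


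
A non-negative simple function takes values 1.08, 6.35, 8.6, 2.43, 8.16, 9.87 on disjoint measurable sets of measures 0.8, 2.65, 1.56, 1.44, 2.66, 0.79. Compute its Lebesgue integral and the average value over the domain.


Step 1: Integral = sum(value_i * measure_i)
= 1.08*0.8 + 6.35*2.65 + 8.6*1.56 + 2.43*1.44 + 8.16*2.66 + 9.87*0.79
= 0.864 + 16.8275 + 13.416 + 3.4992 + 21.7056 + 7.7973
= 64.1096
Step 2: Total measure of domain = 0.8 + 2.65 + 1.56 + 1.44 + 2.66 + 0.79 = 9.9
Step 3: Average value = 64.1096 / 9.9 = 6.475717


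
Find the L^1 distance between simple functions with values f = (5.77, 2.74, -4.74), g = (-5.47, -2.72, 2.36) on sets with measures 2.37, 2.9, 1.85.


Step 1: Compute differences f_i - g_i:
  5.77 - -5.47 = 11.24
  2.74 - -2.72 = 5.46
  -4.74 - 2.36 = -7.1
Step 2: Compute |diff|^1 * measure for each set:
  |11.24|^1 * 2.37 = 11.24 * 2.37 = 26.6388
  |5.46|^1 * 2.9 = 5.46 * 2.9 = 15.834
  |-7.1|^1 * 1.85 = 7.1 * 1.85 = 13.135
Step 3: Sum = 55.6078
Step 4: ||f-g||_1 = (55.6078)^(1/1) = 55.6078


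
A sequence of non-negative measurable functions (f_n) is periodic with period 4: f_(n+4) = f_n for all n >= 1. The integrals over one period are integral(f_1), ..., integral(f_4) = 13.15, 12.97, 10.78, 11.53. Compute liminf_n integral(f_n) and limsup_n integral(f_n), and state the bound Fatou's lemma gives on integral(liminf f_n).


The sequence (integral(f_n)) is periodic with period 4, repeating the values 13.15, 12.97, 10.78, 11.53 indefinitely.
Step 1: For a periodic sequence, every tail (a_m, a_(m+1), ...) contains all 4 period values infinitely often.
Step 2: Hence inf of every tail = min of the period values = min(13.15, 12.97, 10.78, 11.53) = 10.78.
        liminf_n integral(f_n) = sup over m of (inf of tail from m) = 10.78.
Step 3: Similarly sup of every tail = max of the period values = 13.15.
        limsup_n integral(f_n) = 13.15.
Step 4: Fatou's lemma: integral(liminf_n f_n) <= liminf_n integral(f_n) = 10.78.
        So the integral of the pointwise liminf is at most 10.78.


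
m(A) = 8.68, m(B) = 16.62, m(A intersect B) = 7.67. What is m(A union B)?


By inclusion-exclusion: m(A u B) = m(A) + m(B) - m(A n B)
= 8.68 + 16.62 - 7.67
= 17.63


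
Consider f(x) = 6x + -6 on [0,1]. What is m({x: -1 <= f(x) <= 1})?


f^(-1)([-1, 1]) = {x : -1 <= 6x + -6 <= 1}
Solving: (-1 - -6)/6 <= x <= (1 - -6)/6
= [0.833333, 1.166667]
Intersecting with [0,1]: [0.833333, 1]
Measure = 1 - 0.833333 = 0.166667


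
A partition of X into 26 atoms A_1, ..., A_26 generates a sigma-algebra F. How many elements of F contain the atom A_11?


Each element of F is a union of some subset S of the 26 atoms.
The element contains A_11 iff A_11 is in S.
So we count subsets S of {A_1,...,A_26} with A_11 in S: choose freely among the other 25 atoms.
Count = 2^(26-1) = 2^25 = 33554432.


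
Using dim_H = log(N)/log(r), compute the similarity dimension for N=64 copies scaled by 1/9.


For a self-similar set with N copies scaled by 1/r:
dim_H = log(N)/log(r) = log(64)/log(9)
= 4.158883/2.197225
= 1.892789


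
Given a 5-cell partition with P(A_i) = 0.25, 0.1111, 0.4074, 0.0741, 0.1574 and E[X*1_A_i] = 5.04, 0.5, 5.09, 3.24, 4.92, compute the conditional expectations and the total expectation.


For each cell A_i: E[X|A_i] = E[X*1_A_i] / P(A_i)
Step 1: E[X|A_1] = 5.04 / 0.25 = 20.16
Step 2: E[X|A_2] = 0.5 / 0.1111 = 4.50045
Step 3: E[X|A_3] = 5.09 / 0.4074 = 12.493864
Step 4: E[X|A_4] = 3.24 / 0.0741 = 43.724696
Step 5: E[X|A_5] = 4.92 / 0.1574 = 31.257942
Verification: E[X] = sum E[X*1_A_i] = 5.04 + 0.5 + 5.09 + 3.24 + 4.92 = 18.79


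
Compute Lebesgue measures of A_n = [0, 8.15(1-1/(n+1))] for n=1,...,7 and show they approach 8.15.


By continuity of measure from below: if A_n increases to A, then m(A_n) -> m(A).
Here A = [0, 8.15], so m(A) = 8.15
Step 1: a_1 = 8.15*(1 - 1/2) = 4.075, m(A_1) = 4.075
Step 2: a_2 = 8.15*(1 - 1/3) = 5.4333, m(A_2) = 5.4333
Step 3: a_3 = 8.15*(1 - 1/4) = 6.1125, m(A_3) = 6.1125
Step 4: a_4 = 8.15*(1 - 1/5) = 6.52, m(A_4) = 6.52
Step 5: a_5 = 8.15*(1 - 1/6) = 6.7917, m(A_5) = 6.7917
Step 6: a_6 = 8.15*(1 - 1/7) = 6.9857, m(A_6) = 6.9857
Step 7: a_7 = 8.15*(1 - 1/8) = 7.1313, m(A_7) = 7.1313
Limit: m(A_n) -> m([0,8.15]) = 8.15


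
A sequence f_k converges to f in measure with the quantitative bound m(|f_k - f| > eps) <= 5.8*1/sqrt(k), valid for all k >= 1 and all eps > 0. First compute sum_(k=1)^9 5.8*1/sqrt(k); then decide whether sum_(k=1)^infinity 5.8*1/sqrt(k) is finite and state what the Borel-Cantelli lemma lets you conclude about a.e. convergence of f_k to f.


Step 1: List the terms 5.8*1/sqrt(k) for k = 1 to 9:
  k=1: 5.8
  k=2: 4.101219
  k=3: 3.348632
  k=4: 2.9
  k=5: 2.593839
  k=6: 2.36784
  k=7: 2.192194
  k=8: 2.05061
  k=9: 1.933333
Step 2: Partial sum = 5.8 + 4.101219 + 3.348632 + 2.9 + 2.593839 + 2.36784 + 2.192194 + 2.05061 + 1.933333
     = 27.287667
Step 3: The full series sum_(k>=1) 5.8*1/sqrt(k) diverges (p-series with p = 1/2 <= 1; a nonzero constant multiple of a divergent series diverges).
Step 4: The (first) Borel-Cantelli lemma requires a summable sequence of measures, so it does not apply here;
        from this bound alone no conclusion about a.e. convergence can be drawn (convergence in measure still
        gives an a.e.-convergent subsequence, but not a.e. convergence of the whole sequence).
Conclusion: series diverges; Borel-Cantelli is inconclusive about a.e. convergence of f_k.
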